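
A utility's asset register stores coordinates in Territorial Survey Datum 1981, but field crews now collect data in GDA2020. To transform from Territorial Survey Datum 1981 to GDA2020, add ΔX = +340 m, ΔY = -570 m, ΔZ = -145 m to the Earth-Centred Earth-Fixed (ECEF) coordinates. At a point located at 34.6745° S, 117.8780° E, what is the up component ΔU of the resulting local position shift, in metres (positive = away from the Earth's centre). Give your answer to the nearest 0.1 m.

ΔU = -462.6 m

At φ = -34.6745°, λ = 117.8780°: sin φ = -0.568914, cos φ = 0.822397, sin λ = 0.883945, cos λ = -0.467590.
ΔU = cos φ cos λ·ΔX + cos φ sin λ·ΔY + sin φ·ΔZ = (0.822397)(-0.467590)(340) + (0.822397)(0.883945)(-570) + (-0.568914)(-145) = -462.62 m.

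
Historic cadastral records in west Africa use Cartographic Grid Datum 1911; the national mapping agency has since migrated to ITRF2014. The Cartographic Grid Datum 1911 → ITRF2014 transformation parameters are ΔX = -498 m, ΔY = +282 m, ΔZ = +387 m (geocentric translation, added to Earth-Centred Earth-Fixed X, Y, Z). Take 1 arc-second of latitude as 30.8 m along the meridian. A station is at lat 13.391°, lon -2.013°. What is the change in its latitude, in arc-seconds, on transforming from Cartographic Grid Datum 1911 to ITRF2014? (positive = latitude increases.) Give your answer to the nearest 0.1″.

Δφ = 16.0″

sin φ = 0.231595, cos φ = 0.972812, sin λ = -0.035126, cos λ = 0.999383.
North component: ΔN = −sin φ cos λ·ΔX − sin φ sin λ·ΔY + cos φ·ΔZ = −(0.231595)(0.999383)(-498) − (0.231595)(-0.035126)(282) + (0.972812)(387) = 494.04 m.
1° of latitude spans 3600 × 30.80 = 110880 m, so Δφ = 494.04 / 110880 × 3600 = 16.040″.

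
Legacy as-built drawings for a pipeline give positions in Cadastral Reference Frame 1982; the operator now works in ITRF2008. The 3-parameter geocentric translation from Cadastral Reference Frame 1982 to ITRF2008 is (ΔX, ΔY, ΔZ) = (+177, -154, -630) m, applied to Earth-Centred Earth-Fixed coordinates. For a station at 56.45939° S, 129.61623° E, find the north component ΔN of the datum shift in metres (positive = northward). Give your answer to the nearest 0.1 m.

At φ = -56.45939°, λ = 129.61623°: sin φ = -0.833494, cos φ = 0.552528, sin λ = 0.770333, cos λ = -0.637642.
ΔN = −sin φ cos λ·ΔX − sin φ sin λ·ΔY + cos φ·ΔZ = −(-0.833494)(-0.637642)(177) − (-0.833494)(0.770333)(-154) + (0.552528)(-630) = -541.04 m.

ΔN = -541.0 m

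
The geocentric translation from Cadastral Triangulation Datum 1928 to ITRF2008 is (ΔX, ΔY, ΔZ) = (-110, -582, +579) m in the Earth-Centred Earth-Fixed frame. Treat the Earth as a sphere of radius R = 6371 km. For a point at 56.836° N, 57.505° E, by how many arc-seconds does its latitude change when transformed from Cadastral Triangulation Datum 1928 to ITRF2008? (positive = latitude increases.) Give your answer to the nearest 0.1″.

sin φ = 0.837108, cos φ = 0.547037, sin λ = 0.843438, cos λ = 0.537226.
North component: ΔN = −sin φ cos λ·ΔX − sin φ sin λ·ΔY + cos φ·ΔZ = −(0.837108)(0.537226)(-110) − (0.837108)(0.843438)(-582) + (0.547037)(579) = 777.12 m.
1° of latitude spans πR/180 = 111195 m, so Δφ = 777.12 / 111195 × 3600 = 25.160″.

Δφ = 25.2″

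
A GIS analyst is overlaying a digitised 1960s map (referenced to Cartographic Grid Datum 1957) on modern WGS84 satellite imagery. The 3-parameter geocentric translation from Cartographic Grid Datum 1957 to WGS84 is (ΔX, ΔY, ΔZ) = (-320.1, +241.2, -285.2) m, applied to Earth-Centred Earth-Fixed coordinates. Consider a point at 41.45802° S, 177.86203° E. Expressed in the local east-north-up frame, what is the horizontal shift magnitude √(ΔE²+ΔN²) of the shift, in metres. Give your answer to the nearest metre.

The local east axis at (φ, λ) is (−sin λ, cos λ, 0), so ΔE = −sin(177.86203°)·(-320.1) + cos(177.86203°)·241.2 = -229.09 m.
The local north axis is (−sin φ cos λ, −sin φ sin λ, cos φ), giving ΔN = 211.781 + 5.957 − 213.741 = 4.00 m.
Horizontal magnitude = √(ΔE² + ΔN²) = √((-229.09)² + 4.00²) = 229.13 m.

229 m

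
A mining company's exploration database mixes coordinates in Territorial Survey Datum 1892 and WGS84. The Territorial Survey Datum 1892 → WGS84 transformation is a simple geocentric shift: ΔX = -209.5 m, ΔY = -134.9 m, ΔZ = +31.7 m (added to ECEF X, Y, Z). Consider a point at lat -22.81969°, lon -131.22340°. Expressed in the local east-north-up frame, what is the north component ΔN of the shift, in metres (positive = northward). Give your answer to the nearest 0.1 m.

ΔN = 122.1 m

At φ = -22.81969°, λ = -131.22340°: sin φ = -0.387832, cos φ = 0.921730, sin λ = -0.752146, cos λ = -0.658997.
ΔN = −sin φ cos λ·ΔX − sin φ sin λ·ΔY + cos φ·ΔZ = −(-0.387832)(-0.658997)(-209.5) − (-0.387832)(-0.752146)(-134.9) + (0.921730)(31.7) = 122.11 m.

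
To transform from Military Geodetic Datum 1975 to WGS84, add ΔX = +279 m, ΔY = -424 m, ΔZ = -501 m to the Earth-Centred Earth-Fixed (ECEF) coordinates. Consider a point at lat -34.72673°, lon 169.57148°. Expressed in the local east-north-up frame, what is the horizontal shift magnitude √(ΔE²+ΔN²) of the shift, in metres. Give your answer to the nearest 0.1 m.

713.2 m

The local east axis at (φ, λ) is (−sin λ, cos λ, 0), so ΔE = −sin(169.57148°)·279 + cos(169.57148°)·(-424) = 366.49 m.
The local north axis is (−sin φ cos λ, −sin φ sin λ, cos φ), giving ΔN = -156.311 − 43.720 − 411.761 = -611.79 m.
Horizontal magnitude = √(ΔE² + ΔN²) = √(366.49² + (-611.79)²) = 713.17 m.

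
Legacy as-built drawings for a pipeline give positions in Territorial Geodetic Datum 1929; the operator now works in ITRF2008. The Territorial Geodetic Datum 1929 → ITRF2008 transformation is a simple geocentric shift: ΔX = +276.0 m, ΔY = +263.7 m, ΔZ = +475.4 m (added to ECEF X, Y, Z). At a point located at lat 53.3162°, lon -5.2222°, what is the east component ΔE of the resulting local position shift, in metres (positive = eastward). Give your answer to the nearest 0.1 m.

ΔE = 287.7 m

At φ = 53.3162°, λ = -5.2222°: sin φ = 0.801945, cos φ = 0.597398, sin λ = -0.091018, cos λ = 0.995849.
ΔE = −sin λ·ΔX + cos λ·ΔY = −(-0.091018)·(276.0) + (0.995849)·(263.7) = 287.73 m.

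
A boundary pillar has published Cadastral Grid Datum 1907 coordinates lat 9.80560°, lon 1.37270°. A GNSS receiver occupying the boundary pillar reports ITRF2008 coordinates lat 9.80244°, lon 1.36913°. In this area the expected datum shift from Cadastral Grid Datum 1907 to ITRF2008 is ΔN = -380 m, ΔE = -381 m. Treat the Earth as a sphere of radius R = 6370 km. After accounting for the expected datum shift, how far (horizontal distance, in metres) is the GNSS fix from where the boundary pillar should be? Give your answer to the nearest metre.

30 m

Observed coordinate differences: Δφ = -0.00316°, Δλ = -0.00357°.
Converting to metres (1° lat = 111177 m, cos φ = 0.985391): observed ΔN = -351.3 m, observed ΔE = -391.1 m.
Subtracting the expected shift leaves a residual of -351.3 − (-380) = 28.7 m north and -391.1 − (-381) = -10.1 m east.
Residual distance = √(28.7² + (-10.1)²) = 30.4 m.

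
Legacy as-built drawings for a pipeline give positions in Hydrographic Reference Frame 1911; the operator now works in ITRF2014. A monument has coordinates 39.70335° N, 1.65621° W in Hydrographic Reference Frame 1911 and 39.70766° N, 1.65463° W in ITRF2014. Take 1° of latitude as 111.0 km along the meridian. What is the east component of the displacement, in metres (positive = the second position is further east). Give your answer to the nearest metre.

Δφ = 39.70766° − 39.70335° = +0.00431°; Δλ = -1.65463° − -1.65621° = +0.00158°.
ΔN = Δφ × 111000 = 478.4 m; ΔE = Δλ × 111000 × cos(39.70335°) = +0.00158 × 111000 × 0.769362 = 134.9 m.

ΔE = 135 m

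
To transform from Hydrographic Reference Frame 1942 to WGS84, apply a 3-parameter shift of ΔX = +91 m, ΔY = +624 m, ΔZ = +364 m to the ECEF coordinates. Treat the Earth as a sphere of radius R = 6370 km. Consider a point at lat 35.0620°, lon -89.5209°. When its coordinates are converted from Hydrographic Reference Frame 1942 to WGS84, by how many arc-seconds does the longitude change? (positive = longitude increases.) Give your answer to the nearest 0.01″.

sin φ = 0.574463, cos φ = 0.818531, sin λ = -0.999965, cos λ = 0.008362.
East component: ΔE = −sin λ·ΔX + cos λ·ΔY = −(-0.999965)(91) + (0.008362)(624) = 96.21 m.
1° of latitude spans πR/180 = 111177 m; at latitude φ, 1° of longitude spans that × cos φ = 91002.2 m, so Δλ = 96.21 / 91002.2 × 3600 = 3.806″.

Δλ = 3.81″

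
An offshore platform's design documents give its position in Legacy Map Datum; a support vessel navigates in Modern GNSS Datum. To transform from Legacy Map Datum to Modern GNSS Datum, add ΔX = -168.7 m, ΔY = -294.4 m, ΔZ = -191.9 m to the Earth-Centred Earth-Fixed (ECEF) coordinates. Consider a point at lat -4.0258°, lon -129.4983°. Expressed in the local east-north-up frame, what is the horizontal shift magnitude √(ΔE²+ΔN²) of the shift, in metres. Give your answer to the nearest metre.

177 m

The local east axis at (φ, λ) is (−sin λ, cos λ, 0), so ΔE = −sin(-129.4983°)·(-168.7) + cos(-129.4983°)·(-294.4) = 57.08 m.
The local north axis is (−sin φ cos λ, −sin φ sin λ, cos φ), giving ΔN = 7.533 + 15.949 − 191.426 = -167.94 m.
Horizontal magnitude = √(ΔE² + ΔN²) = √(57.08² + (-167.94)²) = 177.38 m.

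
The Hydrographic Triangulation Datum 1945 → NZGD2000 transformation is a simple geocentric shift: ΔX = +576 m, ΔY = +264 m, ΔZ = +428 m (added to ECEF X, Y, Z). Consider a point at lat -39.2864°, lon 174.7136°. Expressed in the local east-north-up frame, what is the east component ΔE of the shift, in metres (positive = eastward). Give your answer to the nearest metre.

At φ = -39.2864°, λ = 174.7136°: sin φ = -0.633197, cos φ = 0.773991, sin λ = 0.092134, cos λ = -0.995747.
ΔE = −sin λ·ΔX + cos λ·ΔY = −(0.092134)·(576) + (-0.995747)·(264) = -315.95 m.

ΔE = -316 m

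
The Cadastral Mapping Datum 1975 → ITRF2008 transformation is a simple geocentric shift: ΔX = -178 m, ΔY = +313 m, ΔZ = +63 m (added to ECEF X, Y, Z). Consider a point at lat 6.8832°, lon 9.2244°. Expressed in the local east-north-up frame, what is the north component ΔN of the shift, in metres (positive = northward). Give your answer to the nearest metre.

At φ = 6.8832°, λ = 9.2244°: sin φ = 0.119846, cos φ = 0.992793, sin λ = 0.160302, cos λ = 0.987068.
ΔN = −sin φ cos λ·ΔX − sin φ sin λ·ΔY + cos φ·ΔZ = −(0.119846)(0.987068)(-178) − (0.119846)(0.160302)(313) + (0.992793)(63) = 77.59 m.

ΔN = 78 m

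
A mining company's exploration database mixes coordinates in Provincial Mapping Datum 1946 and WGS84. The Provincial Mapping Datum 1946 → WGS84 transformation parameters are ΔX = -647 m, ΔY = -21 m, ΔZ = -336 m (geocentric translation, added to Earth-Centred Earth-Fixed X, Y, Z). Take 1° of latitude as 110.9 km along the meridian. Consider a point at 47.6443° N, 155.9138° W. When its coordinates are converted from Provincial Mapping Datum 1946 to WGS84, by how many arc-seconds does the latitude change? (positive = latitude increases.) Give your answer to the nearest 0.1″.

Δφ = -21.7″

sin φ = 0.738976, cos φ = 0.673731, sin λ = -0.408111, cos λ = -0.912932.
North component: ΔN = −sin φ cos λ·ΔX − sin φ sin λ·ΔY + cos φ·ΔZ = −(0.738976)(-0.912932)(-647) − (0.738976)(-0.408111)(-21) + (0.673731)(-336) = -669.20 m.
1° of latitude spans 110900 m, so Δφ = -669.20 / 110900 × 3600 = -21.723″.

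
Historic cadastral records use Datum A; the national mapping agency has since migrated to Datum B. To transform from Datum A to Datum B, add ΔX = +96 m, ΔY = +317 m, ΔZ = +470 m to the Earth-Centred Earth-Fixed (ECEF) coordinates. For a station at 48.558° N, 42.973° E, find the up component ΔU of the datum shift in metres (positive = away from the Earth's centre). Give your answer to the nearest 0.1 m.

ΔU = 541.8 m

At φ = 48.558°, λ = 42.973°: sin φ = 0.749626, cos φ = 0.661862, sin λ = 0.681654, cos λ = 0.731675.
ΔU = cos φ cos λ·ΔX + cos φ sin λ·ΔY + sin φ·ΔZ = (0.661862)(0.731675)(96) + (0.661862)(0.681654)(317) + (0.749626)(470) = 541.83 m.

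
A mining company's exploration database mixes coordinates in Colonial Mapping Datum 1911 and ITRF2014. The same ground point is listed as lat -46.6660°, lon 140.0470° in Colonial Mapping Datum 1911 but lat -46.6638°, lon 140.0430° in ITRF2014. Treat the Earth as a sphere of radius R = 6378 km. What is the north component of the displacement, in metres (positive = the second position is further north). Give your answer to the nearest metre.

Δφ = -46.6638° − -46.6660° = +0.0022°; Δλ = 140.0430° − 140.0470° = -0.0040°.
1° along a meridian = πR/180 = 111317 m.
ΔN = Δφ × 111317 = 244.9 m; ΔE = Δλ × 111317 × cos(-46.6660°) = -0.0040 × 111317 × 0.686250 = -305.6 m.

ΔN = 245 m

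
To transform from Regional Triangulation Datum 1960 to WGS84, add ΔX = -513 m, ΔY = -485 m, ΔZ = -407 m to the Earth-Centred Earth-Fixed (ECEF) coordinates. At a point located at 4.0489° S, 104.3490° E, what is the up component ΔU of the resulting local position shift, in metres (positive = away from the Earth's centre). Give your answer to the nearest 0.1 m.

At φ = -4.0489°, λ = 104.3490°: sin φ = -0.070608, cos φ = 0.997504, sin λ = 0.968804, cos λ = -0.247828.
ΔU = cos φ cos λ·ΔX + cos φ sin λ·ΔY + sin φ·ΔZ = (0.997504)(-0.247828)(-513) + (0.997504)(0.968804)(-485) + (-0.070608)(-407) = -313.14 m.

ΔU = -313.1 m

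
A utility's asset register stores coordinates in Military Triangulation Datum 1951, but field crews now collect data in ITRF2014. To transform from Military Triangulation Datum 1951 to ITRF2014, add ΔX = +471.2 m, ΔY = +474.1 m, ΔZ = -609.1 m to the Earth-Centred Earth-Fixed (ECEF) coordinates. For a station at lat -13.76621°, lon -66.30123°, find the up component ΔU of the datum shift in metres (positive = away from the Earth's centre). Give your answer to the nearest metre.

ΔU = -93 m

The local up (radial) axis is (cos φ cos λ, cos φ sin λ, sin φ), giving ΔU = 183.948 − 421.650 + 144.942 = -92.76 m.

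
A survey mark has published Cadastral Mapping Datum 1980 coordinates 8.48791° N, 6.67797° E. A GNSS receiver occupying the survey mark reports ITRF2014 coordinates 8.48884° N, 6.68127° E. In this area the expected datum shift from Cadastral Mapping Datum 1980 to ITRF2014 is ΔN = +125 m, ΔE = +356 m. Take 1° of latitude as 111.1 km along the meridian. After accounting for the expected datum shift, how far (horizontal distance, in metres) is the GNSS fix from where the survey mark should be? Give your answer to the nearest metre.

23 m

Observed coordinate differences: Δφ = +0.00093°, Δλ = +0.00330°.
Converting to metres (1° lat = 111100 m, cos φ = 0.989047): observed ΔN = 103.3 m, observed ΔE = 362.6 m.
Subtracting the expected shift leaves a residual of 103.3 − (125) = -21.7 m north and 362.6 − (356) = 6.6 m east.
Residual distance = √((-21.7)² + 6.6²) = 22.7 m.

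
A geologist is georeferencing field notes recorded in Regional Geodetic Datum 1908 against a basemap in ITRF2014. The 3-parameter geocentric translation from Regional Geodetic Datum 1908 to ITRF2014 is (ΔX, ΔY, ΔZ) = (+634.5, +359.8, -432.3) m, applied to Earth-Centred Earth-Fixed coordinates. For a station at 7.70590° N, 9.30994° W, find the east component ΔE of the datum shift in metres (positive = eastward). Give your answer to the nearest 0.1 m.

ΔE = 457.7 m

At φ = 7.70590°, λ = -9.30994°: sin φ = 0.134088, cos φ = 0.990969, sin λ = -0.161775, cos λ = 0.986828.
ΔE = −sin λ·ΔX + cos λ·ΔY = −(-0.161775)·(634.5) + (0.986828)·(359.8) = 457.71 m.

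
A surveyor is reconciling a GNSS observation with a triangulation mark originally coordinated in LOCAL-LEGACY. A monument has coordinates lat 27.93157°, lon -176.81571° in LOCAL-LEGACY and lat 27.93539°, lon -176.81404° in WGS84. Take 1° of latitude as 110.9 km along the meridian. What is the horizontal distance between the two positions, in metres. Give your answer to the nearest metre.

Δφ = 27.93539° − 27.93157° = +0.00382°; Δλ = -176.81404° − -176.81571° = +0.00167°.
ΔN = Δφ × 110900 = 423.6 m; ΔE = Δλ × 110900 × cos(27.93157°) = +0.00167 × 110900 × 0.883508 = 163.6 m.
Distance = √(ΔE² + ΔN²) = √(163.6² + 423.6²) = 454.1 m.

454 m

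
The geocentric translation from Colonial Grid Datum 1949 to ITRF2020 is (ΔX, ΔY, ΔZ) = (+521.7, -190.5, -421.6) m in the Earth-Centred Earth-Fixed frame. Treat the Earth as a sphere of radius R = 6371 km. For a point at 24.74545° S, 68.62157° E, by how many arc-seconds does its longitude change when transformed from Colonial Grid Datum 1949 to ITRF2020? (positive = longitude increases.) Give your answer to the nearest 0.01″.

Δλ = -19.79″

sin φ = -0.418588, cos φ = 0.908176, sin λ = 0.931193, cos λ = 0.364526.
East component: ΔE = −sin λ·ΔX + cos λ·ΔY = −(0.931193)(521.7) + (0.364526)(-190.5) = -555.25 m.
1° of latitude spans πR/180 = 111195 m; at latitude φ, 1° of longitude spans that × cos φ = 100984.6 m, so Δλ = -555.25 / 100984.6 × 3600 = -19.794″.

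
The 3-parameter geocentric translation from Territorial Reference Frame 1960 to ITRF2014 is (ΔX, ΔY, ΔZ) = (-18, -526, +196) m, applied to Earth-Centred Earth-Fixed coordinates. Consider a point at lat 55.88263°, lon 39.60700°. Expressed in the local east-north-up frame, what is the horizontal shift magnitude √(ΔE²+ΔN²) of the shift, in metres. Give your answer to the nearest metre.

561 m

At φ = 55.88263°, λ = 39.60700°: sin φ = 0.827890, cos φ = 0.560890, sin λ = 0.637518, cos λ = 0.770435.
ΔE = −sin λ·ΔX + cos λ·ΔY = −(0.637518)·(-18) + (0.770435)·(-526) = -393.77 m.
ΔN = −sin φ cos λ·ΔX − sin φ sin λ·ΔY + cos φ·ΔZ = −(0.827890)(0.770435)(-18) − (0.827890)(0.637518)(-526) + (0.560890)(196) = 399.04 m.
Horizontal magnitude = √(ΔE² + ΔN²) = √((-393.77)² + 399.04²) = 560.61 m.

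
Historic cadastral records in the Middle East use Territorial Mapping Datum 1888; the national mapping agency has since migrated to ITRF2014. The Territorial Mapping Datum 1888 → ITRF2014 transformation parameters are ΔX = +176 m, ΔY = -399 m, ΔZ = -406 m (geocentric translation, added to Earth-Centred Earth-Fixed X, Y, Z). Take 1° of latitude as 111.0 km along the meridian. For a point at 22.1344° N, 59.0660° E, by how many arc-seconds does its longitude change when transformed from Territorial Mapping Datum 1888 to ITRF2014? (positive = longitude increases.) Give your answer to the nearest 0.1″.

sin φ = 0.376780, cos φ = 0.926303, sin λ = 0.857760, cos λ = 0.514050.
East component: ΔE = −sin λ·ΔX + cos λ·ΔY = −(0.857760)(176) + (0.514050)(-399) = -356.07 m.
1° of latitude spans 111000 m; at latitude φ, 1° of longitude spans that × cos φ = 102819.6 m, so Δλ = -356.07 / 102819.6 × 3600 = -12.467″.

Δλ = -12.5″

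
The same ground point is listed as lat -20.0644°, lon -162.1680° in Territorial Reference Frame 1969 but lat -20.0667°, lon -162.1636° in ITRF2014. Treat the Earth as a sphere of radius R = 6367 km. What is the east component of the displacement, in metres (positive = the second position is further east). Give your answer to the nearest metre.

Δφ = -20.0667° − -20.0644° = -0.0023°; Δλ = -162.1636° − -162.1680° = +0.0044°.
1° along a meridian = πR/180 = 111125 m.
ΔN = Δφ × 111125 = -255.6 m; ΔE = Δλ × 111125 × cos(-20.0644°) = +0.0044 × 111125 × 0.939308 = 459.3 m.

ΔE = 459 m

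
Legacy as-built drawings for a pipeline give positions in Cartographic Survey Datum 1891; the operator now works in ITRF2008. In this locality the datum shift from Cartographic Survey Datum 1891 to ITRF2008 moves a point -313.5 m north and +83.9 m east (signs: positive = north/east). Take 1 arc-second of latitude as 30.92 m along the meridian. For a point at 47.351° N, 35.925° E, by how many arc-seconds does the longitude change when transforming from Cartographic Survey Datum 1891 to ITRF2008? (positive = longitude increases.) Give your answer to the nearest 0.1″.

Δλ = 4.0″

At latitude 47.351°, cos φ = 0.677505.
1″ of longitude at this latitude = 30.92 × cos φ = 20.9485 m, so Δλ = 83.9 / 20.9485 = 4.005″.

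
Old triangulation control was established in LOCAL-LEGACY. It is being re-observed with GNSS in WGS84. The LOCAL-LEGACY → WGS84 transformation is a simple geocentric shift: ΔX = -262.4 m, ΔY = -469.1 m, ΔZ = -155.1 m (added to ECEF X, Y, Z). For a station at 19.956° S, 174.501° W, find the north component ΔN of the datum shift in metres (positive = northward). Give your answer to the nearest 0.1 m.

At φ = -19.956°, λ = -174.501°: sin φ = -0.341298, cos φ = 0.939955, sin λ = -0.095828, cos λ = -0.995398.
ΔN = −sin φ cos λ·ΔX − sin φ sin λ·ΔY + cos φ·ΔZ = −(-0.341298)(-0.995398)(-262.4) − (-0.341298)(-0.095828)(-469.1) + (0.939955)(-155.1) = -41.30 m.

ΔN = -41.3 m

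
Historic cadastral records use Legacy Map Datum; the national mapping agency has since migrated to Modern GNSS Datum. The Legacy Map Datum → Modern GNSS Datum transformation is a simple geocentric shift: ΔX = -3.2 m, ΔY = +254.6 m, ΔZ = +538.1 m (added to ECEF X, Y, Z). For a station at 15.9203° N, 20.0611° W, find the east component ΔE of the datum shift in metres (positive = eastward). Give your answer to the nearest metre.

ΔE = 238 m

At φ = 15.9203°, λ = -20.0611°: sin φ = 0.274300, cos φ = 0.961644, sin λ = -0.343022, cos λ = 0.939327.
ΔE = −sin λ·ΔX + cos λ·ΔY = −(-0.343022)·(-3.2) + (0.939327)·(254.6) = 238.06 m.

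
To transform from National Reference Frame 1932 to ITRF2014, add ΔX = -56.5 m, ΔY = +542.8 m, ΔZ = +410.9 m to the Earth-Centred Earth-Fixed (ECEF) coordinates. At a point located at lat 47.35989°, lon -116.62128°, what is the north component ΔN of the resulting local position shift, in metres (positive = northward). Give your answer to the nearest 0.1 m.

The local north axis is (−sin φ cos λ, −sin φ sin λ, cos φ), giving ΔN = -18.624 + 356.966 + 278.340 = 616.68 m.

ΔN = 616.7 m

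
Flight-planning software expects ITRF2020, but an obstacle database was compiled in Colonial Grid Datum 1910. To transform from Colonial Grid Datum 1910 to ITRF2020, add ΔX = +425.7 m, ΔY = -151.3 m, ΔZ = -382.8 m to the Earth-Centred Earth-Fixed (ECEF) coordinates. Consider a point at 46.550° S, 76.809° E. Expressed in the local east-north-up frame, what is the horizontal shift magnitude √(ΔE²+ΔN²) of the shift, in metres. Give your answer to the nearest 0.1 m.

539.8 m

At φ = -46.550°, λ = 76.809°: sin φ = -0.725975, cos φ = 0.687721, sin λ = 0.973615, cos λ = 0.228198.
ΔE = −sin λ·ΔX + cos λ·ΔY = −(0.973615)·(425.7) + (0.228198)·(-151.3) = -448.99 m.
ΔN = −sin φ cos λ·ΔX − sin φ sin λ·ΔY + cos φ·ΔZ = −(-0.725975)(0.228198)(425.7) − (-0.725975)(0.973615)(-151.3) + (0.687721)(-382.8) = -299.68 m.
Horizontal magnitude = √(ΔE² + ΔN²) = √((-448.99)² + (-299.68)²) = 539.82 m.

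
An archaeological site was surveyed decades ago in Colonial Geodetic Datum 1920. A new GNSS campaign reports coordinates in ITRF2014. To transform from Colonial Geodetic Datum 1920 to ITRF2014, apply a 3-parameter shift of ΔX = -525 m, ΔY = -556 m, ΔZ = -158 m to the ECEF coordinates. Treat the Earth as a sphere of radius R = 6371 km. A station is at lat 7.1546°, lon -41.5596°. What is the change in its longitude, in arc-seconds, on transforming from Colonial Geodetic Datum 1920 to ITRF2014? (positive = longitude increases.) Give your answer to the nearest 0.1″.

Δλ = -24.9″

sin φ = 0.124547, cos φ = 0.992214, sin λ = -0.663399, cos λ = 0.748266.
East component: ΔE = −sin λ·ΔX + cos λ·ΔY = −(-0.663399)(-525) + (0.748266)(-556) = -764.32 m.
1° of latitude spans πR/180 = 111195 m; at latitude φ, 1° of longitude spans that × cos φ = 110329.1 m, so Δλ = -764.32 / 110329.1 × 3600 = -24.939″.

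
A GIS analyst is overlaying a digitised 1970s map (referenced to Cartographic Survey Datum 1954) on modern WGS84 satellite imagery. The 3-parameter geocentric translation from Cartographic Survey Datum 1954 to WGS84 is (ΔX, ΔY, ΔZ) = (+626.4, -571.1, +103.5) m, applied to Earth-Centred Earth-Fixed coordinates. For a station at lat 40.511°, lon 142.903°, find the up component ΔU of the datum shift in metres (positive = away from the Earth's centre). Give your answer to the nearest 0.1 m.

At φ = 40.511°, λ = 142.903°: sin φ = 0.649594, cos φ = 0.760281, sin λ = 0.603166, cos λ = -0.797616.
ΔU = cos φ cos λ·ΔX + cos φ sin λ·ΔY + sin φ·ΔZ = (0.760281)(-0.797616)(626.4) + (0.760281)(0.603166)(-571.1) + (0.649594)(103.5) = -574.52 m.

ΔU = -574.5 m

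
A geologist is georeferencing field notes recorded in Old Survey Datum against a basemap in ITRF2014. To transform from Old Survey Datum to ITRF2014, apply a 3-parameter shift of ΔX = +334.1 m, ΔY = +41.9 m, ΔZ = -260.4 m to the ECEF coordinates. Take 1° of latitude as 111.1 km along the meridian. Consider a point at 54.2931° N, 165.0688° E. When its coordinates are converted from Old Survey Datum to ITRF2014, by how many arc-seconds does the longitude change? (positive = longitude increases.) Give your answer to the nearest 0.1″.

Δλ = -7.0″

sin φ = 0.812013, cos φ = 0.583639, sin λ = 0.257659, cos λ = -0.966236.
East component: ΔE = −sin λ·ΔX + cos λ·ΔY = −(0.257659)(334.1) + (-0.966236)(41.9) = -126.57 m.
1° of latitude spans 111100 m; at latitude φ, 1° of longitude spans that × cos φ = 64842.3 m, so Δλ = -126.57 / 64842.3 × 3600 = -7.027″.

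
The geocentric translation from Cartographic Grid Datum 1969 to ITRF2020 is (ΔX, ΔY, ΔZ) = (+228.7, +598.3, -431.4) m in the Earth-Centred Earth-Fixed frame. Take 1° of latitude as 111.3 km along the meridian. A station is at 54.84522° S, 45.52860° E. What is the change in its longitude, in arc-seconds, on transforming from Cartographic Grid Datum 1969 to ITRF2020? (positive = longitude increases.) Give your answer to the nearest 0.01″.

sin φ = -0.817600, cos φ = 0.575787, sin λ = 0.713600, cos λ = 0.700553.
East component: ΔE = −sin λ·ΔX + cos λ·ΔY = −(0.713600)(228.7) + (0.700553)(598.3) = 255.94 m.
1° of latitude spans 111300 m; at latitude φ, 1° of longitude spans that × cos φ = 64085.1 m, so Δλ = 255.94 / 64085.1 × 3600 = 14.378″.

Δλ = 14.38″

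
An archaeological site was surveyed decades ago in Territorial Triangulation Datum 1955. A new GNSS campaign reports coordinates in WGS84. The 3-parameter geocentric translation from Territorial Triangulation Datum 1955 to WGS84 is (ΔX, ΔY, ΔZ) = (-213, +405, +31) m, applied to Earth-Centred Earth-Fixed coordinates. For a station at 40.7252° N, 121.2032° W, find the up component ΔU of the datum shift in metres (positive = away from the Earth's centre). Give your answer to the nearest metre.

ΔU = -159 m

At φ = 40.7252°, λ = -121.2032°: sin φ = 0.652432, cos φ = 0.757847, sin λ = -0.855335, cos λ = -0.518075.
ΔU = cos φ cos λ·ΔX + cos φ sin λ·ΔY + sin φ·ΔZ = (0.757847)(-0.518075)(-213) + (0.757847)(-0.855335)(405) + (0.652432)(31) = -158.67 m.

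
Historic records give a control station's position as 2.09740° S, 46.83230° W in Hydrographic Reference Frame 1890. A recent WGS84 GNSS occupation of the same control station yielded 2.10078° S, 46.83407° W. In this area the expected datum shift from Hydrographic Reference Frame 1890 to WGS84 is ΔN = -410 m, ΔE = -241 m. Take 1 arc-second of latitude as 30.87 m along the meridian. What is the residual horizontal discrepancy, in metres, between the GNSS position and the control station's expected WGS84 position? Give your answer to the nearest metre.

56 m

Observed coordinate differences: Δφ = -0.00338°, Δλ = -0.00177°.
Converting to metres (1° lat = 111132 m, cos φ = 0.999330): observed ΔN = -375.6 m, observed ΔE = -196.6 m.
Subtracting the expected shift leaves a residual of -375.6 − (-410) = 34.4 m north and -196.6 − (-241) = 44.4 m east.
Residual distance = √(34.4² + 44.4²) = 56.2 m.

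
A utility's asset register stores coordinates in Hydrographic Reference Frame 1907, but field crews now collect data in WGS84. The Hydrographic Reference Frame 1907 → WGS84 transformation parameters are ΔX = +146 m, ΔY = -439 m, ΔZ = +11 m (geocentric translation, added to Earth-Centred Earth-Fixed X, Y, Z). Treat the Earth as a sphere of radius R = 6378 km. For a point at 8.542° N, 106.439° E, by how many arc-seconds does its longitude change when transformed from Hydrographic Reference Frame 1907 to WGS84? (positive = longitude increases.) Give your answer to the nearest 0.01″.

sin φ = 0.148534, cos φ = 0.988907, sin λ = 0.959122, cos λ = -0.282994.
East component: ΔE = −sin λ·ΔX + cos λ·ΔY = −(0.959122)(146) + (-0.282994)(-439) = -15.80 m.
1° of latitude spans πR/180 = 111317 m; at latitude φ, 1° of longitude spans that × cos φ = 110082.3 m, so Δλ = -15.80 / 110082.3 × 3600 = -0.517″.

Δλ = -0.52″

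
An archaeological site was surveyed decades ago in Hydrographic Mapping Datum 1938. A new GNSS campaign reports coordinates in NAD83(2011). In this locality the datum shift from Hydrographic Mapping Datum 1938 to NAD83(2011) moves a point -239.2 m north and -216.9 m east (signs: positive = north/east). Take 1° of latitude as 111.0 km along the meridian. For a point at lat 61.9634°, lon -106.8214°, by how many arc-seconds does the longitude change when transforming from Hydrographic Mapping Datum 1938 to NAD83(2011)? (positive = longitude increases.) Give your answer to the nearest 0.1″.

Δλ = -15.0″

At latitude 61.9634°, cos φ = 0.470035.
1° of longitude at this latitude = 111.0 × cos φ = 52.17 km, so Δλ = -216.9 / 52173.9 = -0.0041572° = -14.966″.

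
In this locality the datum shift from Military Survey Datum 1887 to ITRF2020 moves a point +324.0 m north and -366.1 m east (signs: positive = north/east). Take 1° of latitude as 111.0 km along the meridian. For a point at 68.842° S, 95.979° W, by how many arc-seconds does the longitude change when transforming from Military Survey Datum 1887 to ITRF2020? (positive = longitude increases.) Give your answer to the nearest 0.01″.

Δλ = -32.90″

At latitude -68.842°, cos φ = 0.360941.
1° of longitude at this latitude = 111.0 × cos φ = 40.06 km, so Δλ = -366.1 / 40064.5 = -0.0091378° = -32.896″.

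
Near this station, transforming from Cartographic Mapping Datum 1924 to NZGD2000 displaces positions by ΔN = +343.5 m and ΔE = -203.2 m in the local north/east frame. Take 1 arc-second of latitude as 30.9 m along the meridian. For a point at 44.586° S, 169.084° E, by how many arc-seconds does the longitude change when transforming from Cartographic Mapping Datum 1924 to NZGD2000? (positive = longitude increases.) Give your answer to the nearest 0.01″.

At latitude -44.586°, cos φ = 0.712198.
1″ of longitude at this latitude = 30.90 × cos φ = 22.0069 m, so Δλ = -203.2 / 22.0069 = -9.233″.

Δλ = -9.23″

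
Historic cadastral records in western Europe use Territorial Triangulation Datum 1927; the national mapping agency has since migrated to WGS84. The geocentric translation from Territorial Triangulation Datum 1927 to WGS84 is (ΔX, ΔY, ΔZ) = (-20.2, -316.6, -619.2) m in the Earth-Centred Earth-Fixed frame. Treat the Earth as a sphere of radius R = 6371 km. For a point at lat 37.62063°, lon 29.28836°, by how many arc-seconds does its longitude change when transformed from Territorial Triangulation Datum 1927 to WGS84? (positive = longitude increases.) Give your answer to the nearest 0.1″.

Δλ = -10.9″

sin φ = 0.610430, cos φ = 0.792070, sin λ = 0.489205, cos λ = 0.872169.
East component: ΔE = −sin λ·ΔX + cos λ·ΔY = −(0.489205)(-20.2) + (0.872169)(-316.6) = -266.25 m.
1° of latitude spans πR/180 = 111195 m; at latitude φ, 1° of longitude spans that × cos φ = 88074.2 m, so Δλ = -266.25 / 88074.2 × 3600 = -10.883″.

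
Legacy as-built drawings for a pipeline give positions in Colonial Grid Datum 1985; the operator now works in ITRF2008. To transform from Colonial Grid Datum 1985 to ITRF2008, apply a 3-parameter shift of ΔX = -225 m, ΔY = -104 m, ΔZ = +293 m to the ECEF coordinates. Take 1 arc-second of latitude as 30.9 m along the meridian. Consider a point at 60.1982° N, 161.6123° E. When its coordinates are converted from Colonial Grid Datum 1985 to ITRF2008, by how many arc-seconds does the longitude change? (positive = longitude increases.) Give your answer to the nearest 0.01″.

sin φ = 0.867750, cos φ = 0.497001, sin λ = 0.315445, cos λ = -0.948944.
East component: ΔE = −sin λ·ΔX + cos λ·ΔY = −(0.315445)(-225) + (-0.948944)(-104) = 169.67 m.
1° of latitude spans 3600 × 30.90 = 111240 m; at latitude φ, 1° of longitude spans that × cos φ = 55286.4 m, so Δλ = 169.67 / 55286.4 × 3600 = 11.048″.

Δλ = 11.05″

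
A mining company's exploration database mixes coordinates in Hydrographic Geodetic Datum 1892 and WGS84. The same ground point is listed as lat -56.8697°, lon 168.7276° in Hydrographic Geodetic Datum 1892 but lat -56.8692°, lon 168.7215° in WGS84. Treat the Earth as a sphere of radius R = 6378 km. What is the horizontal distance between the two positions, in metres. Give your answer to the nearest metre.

375 m

Δφ = -56.8692° − -56.8697° = +0.0005°; Δλ = 168.7215° − 168.7276° = -0.0061°.
1° along a meridian = πR/180 = 111317 m.
ΔN = Δφ × 111317 = 55.7 m; ΔE = Δλ × 111317 × cos(-56.8697°) = -0.0061 × 111317 × 0.546545 = -371.1 m.
Distance = √(ΔE² + ΔN²) = √((-371.1)² + 55.7²) = 375.3 m.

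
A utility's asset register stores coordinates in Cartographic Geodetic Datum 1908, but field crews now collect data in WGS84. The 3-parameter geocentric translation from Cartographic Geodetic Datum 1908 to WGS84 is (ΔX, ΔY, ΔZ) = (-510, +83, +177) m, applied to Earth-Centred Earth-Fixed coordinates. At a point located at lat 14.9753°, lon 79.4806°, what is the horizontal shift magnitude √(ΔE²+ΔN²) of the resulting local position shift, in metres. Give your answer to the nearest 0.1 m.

The local east axis at (φ, λ) is (−sin λ, cos λ, 0), so ΔE = −sin(79.4806°)·(-510) + cos(79.4806°)·83 = 516.58 m.
The local north axis is (−sin φ cos λ, −sin φ sin λ, cos φ), giving ΔN = 24.060 − 21.087 + 170.989 = 173.96 m.
Horizontal magnitude = √(ΔE² + ΔN²) = √(516.58² + 173.96²) = 545.09 m.

545.1 m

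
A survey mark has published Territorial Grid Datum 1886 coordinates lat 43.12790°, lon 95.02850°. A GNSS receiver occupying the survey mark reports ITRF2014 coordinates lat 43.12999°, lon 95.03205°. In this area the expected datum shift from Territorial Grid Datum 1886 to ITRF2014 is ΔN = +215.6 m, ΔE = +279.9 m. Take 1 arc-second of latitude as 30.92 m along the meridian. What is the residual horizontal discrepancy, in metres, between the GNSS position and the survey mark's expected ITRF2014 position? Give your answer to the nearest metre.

19 m

Observed coordinate differences: Δφ = +0.00209°, Δλ = +0.00355°.
Converting to metres (1° lat = 111312 m, cos φ = 0.729829): observed ΔN = 232.6 m, observed ΔE = 288.4 m.
Subtracting the expected shift leaves a residual of 232.6 − (215.6) = 17.0 m north and 288.4 − (279.9) = 8.5 m east.
Residual distance = √(17.0² + 8.5²) = 19.0 m.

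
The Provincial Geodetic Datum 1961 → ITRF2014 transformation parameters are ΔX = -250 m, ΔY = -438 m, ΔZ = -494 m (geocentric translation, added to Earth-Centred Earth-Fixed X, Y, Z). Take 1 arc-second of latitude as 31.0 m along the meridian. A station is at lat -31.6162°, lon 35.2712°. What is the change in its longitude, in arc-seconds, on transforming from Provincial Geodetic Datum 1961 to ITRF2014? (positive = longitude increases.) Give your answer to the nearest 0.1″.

sin φ = -0.524227, cos φ = 0.851579, sin λ = 0.577447, cos λ = 0.816428.
East component: ΔE = −sin λ·ΔX + cos λ·ΔY = −(0.577447)(-250) + (0.816428)(-438) = -213.23 m.
1° of latitude spans 3600 × 31.00 = 111600 m; at latitude φ, 1° of longitude spans that × cos φ = 95036.2 m, so Δλ = -213.23 / 95036.2 × 3600 = -8.077″.

Δλ = -8.1″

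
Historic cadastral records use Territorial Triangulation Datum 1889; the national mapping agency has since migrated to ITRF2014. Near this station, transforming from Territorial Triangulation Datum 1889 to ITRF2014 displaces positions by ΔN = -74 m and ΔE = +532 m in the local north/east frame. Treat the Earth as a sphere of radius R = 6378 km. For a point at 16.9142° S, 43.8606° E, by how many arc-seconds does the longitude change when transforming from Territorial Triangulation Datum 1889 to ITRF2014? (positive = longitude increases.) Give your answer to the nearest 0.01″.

Δλ = 17.98″

At latitude -16.9142°, cos φ = 0.956742.
One radian of longitude at latitude φ spans R cos φ, so Δλ = ΔE / (R cos φ) = 532.0 / (6378000 × 0.956742) = 8.7183e-05 rad = 17.983″.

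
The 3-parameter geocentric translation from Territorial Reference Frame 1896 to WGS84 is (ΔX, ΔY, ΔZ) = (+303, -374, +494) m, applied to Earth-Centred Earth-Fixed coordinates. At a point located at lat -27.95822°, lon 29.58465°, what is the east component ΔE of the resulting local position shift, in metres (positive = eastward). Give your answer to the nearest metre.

At φ = -27.95822°, λ = 29.58465°: sin φ = -0.468828, cos φ = 0.883290, sin λ = 0.493709, cos λ = 0.869627.
ΔE = −sin λ·ΔX + cos λ·ΔY = −(0.493709)·(303) + (0.869627)·(-374) = -474.83 m.

ΔE = -475 m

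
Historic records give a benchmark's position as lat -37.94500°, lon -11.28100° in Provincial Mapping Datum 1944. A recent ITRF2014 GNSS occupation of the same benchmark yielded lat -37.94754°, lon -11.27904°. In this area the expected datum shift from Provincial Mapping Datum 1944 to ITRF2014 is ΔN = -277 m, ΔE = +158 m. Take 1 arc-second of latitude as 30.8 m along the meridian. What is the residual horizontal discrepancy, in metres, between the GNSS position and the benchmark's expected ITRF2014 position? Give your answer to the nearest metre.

Observed coordinate differences: Δφ = -0.00254°, Δλ = +0.00196°.
Converting to metres (1° lat = 110880 m, cos φ = 0.788601): observed ΔN = -281.6 m, observed ΔE = 171.4 m.
Subtracting the expected shift leaves a residual of -281.6 − (-277) = -4.6 m north and 171.4 − (158) = 13.4 m east.
Residual distance = √((-4.6)² + 13.4²) = 14.2 m.

14 m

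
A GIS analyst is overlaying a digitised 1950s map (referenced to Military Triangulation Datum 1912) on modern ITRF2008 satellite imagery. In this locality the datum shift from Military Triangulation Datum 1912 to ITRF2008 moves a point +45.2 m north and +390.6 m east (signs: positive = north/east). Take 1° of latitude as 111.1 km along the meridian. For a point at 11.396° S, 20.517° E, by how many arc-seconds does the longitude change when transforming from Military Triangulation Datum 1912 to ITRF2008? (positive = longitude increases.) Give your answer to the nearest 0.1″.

At latitude -11.396°, cos φ = 0.980285.
1° of longitude at this latitude = 111.1 × cos φ = 108.91 km, so Δλ = 390.6 / 108909.7 = 0.0035865° = 12.911″.

Δλ = 12.9″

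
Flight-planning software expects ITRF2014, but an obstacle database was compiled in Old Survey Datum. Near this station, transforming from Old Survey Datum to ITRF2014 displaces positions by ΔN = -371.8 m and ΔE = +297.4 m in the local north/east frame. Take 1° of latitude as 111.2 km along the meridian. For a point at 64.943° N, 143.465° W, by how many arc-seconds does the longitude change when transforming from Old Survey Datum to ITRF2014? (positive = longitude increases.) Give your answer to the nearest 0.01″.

Δλ = 22.73″

At latitude 64.943°, cos φ = 0.423520.
1° of longitude at this latitude = 111.2 × cos φ = 47.10 km, so Δλ = 297.4 / 47095.4 = 0.0063148° = 22.733″.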